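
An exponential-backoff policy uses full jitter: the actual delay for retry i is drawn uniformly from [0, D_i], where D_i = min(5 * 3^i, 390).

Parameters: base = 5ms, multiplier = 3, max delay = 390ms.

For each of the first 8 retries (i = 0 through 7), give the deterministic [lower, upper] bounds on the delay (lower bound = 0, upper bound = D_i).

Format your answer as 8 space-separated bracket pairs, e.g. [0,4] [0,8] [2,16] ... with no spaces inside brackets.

Computing bounds per retry:
  i=0: D_i=min(5*3^0,390)=5, bounds=[0,5]
  i=1: D_i=min(5*3^1,390)=15, bounds=[0,15]
  i=2: D_i=min(5*3^2,390)=45, bounds=[0,45]
  i=3: D_i=min(5*3^3,390)=135, bounds=[0,135]
  i=4: D_i=min(5*3^4,390)=390, bounds=[0,390]
  i=5: D_i=min(5*3^5,390)=390, bounds=[0,390]
  i=6: D_i=min(5*3^6,390)=390, bounds=[0,390]
  i=7: D_i=min(5*3^7,390)=390, bounds=[0,390]

Answer: [0,5] [0,15] [0,45] [0,135] [0,390] [0,390] [0,390] [0,390]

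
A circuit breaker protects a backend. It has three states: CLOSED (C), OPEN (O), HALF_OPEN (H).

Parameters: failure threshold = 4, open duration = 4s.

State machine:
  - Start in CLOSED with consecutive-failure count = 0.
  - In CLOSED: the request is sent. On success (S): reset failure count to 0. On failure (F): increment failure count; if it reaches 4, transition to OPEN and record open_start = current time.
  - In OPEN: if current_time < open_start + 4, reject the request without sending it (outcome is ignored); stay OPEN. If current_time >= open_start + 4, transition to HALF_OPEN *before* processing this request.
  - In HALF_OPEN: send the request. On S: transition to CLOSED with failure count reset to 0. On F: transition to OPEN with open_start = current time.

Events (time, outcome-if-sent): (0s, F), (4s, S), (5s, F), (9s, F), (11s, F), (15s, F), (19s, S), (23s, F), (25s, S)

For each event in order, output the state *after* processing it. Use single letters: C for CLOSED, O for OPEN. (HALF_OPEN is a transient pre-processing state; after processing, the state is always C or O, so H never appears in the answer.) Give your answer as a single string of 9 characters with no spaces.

Answer: CCCCCOCCC

Derivation:
State after each event:
  event#1 t=0s outcome=F: state=CLOSED
  event#2 t=4s outcome=S: state=CLOSED
  event#3 t=5s outcome=F: state=CLOSED
  event#4 t=9s outcome=F: state=CLOSED
  event#5 t=11s outcome=F: state=CLOSED
  event#6 t=15s outcome=F: state=OPEN
  event#7 t=19s outcome=S: state=CLOSED
  event#8 t=23s outcome=F: state=CLOSED
  event#9 t=25s outcome=S: state=CLOSED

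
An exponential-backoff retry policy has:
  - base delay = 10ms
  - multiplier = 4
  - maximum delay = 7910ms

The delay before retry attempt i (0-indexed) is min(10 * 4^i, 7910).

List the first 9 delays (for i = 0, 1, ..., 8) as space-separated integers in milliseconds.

Answer: 10 40 160 640 2560 7910 7910 7910 7910

Derivation:
Computing each delay:
  i=0: min(10*4^0, 7910) = 10
  i=1: min(10*4^1, 7910) = 40
  i=2: min(10*4^2, 7910) = 160
  i=3: min(10*4^3, 7910) = 640
  i=4: min(10*4^4, 7910) = 2560
  i=5: min(10*4^5, 7910) = 7910
  i=6: min(10*4^6, 7910) = 7910
  i=7: min(10*4^7, 7910) = 7910
  i=8: min(10*4^8, 7910) = 7910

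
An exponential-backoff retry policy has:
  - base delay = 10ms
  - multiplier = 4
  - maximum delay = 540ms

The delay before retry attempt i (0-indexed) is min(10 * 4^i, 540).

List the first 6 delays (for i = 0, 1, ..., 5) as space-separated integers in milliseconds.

Answer: 10 40 160 540 540 540

Derivation:
Computing each delay:
  i=0: min(10*4^0, 540) = 10
  i=1: min(10*4^1, 540) = 40
  i=2: min(10*4^2, 540) = 160
  i=3: min(10*4^3, 540) = 540
  i=4: min(10*4^4, 540) = 540
  i=5: min(10*4^5, 540) = 540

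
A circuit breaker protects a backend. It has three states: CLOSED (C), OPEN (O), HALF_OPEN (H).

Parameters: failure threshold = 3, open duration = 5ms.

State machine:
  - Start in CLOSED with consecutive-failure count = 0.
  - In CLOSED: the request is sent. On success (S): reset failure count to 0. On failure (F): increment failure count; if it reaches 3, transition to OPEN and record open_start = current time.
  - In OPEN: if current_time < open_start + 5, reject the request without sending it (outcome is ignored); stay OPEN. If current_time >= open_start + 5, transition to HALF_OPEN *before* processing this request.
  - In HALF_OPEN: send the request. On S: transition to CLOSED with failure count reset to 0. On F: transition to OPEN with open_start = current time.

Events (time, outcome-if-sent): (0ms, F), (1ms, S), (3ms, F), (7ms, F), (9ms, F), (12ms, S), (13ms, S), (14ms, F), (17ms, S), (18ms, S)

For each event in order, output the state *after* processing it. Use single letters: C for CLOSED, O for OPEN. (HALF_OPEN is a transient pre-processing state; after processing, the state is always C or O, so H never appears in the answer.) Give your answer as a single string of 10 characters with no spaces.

State after each event:
  event#1 t=0ms outcome=F: state=CLOSED
  event#2 t=1ms outcome=S: state=CLOSED
  event#3 t=3ms outcome=F: state=CLOSED
  event#4 t=7ms outcome=F: state=CLOSED
  event#5 t=9ms outcome=F: state=OPEN
  event#6 t=12ms outcome=S: state=OPEN
  event#7 t=13ms outcome=S: state=OPEN
  event#8 t=14ms outcome=F: state=OPEN
  event#9 t=17ms outcome=S: state=OPEN
  event#10 t=18ms outcome=S: state=OPEN

Answer: CCCCOOOOOO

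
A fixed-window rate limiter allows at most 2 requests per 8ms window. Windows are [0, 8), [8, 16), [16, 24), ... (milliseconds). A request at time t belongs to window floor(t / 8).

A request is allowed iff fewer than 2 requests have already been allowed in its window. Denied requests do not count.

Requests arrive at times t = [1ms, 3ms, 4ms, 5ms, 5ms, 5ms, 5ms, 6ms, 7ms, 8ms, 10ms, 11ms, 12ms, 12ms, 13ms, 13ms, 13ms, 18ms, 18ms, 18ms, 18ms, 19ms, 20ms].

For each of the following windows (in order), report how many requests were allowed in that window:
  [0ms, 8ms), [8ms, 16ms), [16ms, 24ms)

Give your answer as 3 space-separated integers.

Answer: 2 2 2

Derivation:
Processing requests:
  req#1 t=1ms (window 0): ALLOW
  req#2 t=3ms (window 0): ALLOW
  req#3 t=4ms (window 0): DENY
  req#4 t=5ms (window 0): DENY
  req#5 t=5ms (window 0): DENY
  req#6 t=5ms (window 0): DENY
  req#7 t=5ms (window 0): DENY
  req#8 t=6ms (window 0): DENY
  req#9 t=7ms (window 0): DENY
  req#10 t=8ms (window 1): ALLOW
  req#11 t=10ms (window 1): ALLOW
  req#12 t=11ms (window 1): DENY
  req#13 t=12ms (window 1): DENY
  req#14 t=12ms (window 1): DENY
  req#15 t=13ms (window 1): DENY
  req#16 t=13ms (window 1): DENY
  req#17 t=13ms (window 1): DENY
  req#18 t=18ms (window 2): ALLOW
  req#19 t=18ms (window 2): ALLOW
  req#20 t=18ms (window 2): DENY
  req#21 t=18ms (window 2): DENY
  req#22 t=19ms (window 2): DENY
  req#23 t=20ms (window 2): DENY

Allowed counts by window: 2 2 2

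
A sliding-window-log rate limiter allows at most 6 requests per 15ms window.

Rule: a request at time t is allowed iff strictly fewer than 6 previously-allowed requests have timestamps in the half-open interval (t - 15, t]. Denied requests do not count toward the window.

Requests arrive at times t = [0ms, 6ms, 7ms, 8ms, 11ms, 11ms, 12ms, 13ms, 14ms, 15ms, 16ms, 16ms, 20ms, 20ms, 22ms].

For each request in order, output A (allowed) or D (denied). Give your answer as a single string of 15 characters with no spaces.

Answer: AAAAAADDDADDDDA

Derivation:
Tracking allowed requests in the window:
  req#1 t=0ms: ALLOW
  req#2 t=6ms: ALLOW
  req#3 t=7ms: ALLOW
  req#4 t=8ms: ALLOW
  req#5 t=11ms: ALLOW
  req#6 t=11ms: ALLOW
  req#7 t=12ms: DENY
  req#8 t=13ms: DENY
  req#9 t=14ms: DENY
  req#10 t=15ms: ALLOW
  req#11 t=16ms: DENY
  req#12 t=16ms: DENY
  req#13 t=20ms: DENY
  req#14 t=20ms: DENY
  req#15 t=22ms: ALLOW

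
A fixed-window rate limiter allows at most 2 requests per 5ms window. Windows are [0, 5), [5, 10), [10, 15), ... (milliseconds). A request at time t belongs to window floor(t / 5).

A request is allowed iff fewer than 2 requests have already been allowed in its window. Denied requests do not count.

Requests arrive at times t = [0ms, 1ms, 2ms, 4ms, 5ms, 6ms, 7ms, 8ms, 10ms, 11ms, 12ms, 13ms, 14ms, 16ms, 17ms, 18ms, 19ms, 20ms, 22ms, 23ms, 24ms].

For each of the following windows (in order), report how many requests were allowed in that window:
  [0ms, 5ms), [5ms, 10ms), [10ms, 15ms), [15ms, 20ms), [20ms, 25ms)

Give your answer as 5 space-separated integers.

Answer: 2 2 2 2 2

Derivation:
Processing requests:
  req#1 t=0ms (window 0): ALLOW
  req#2 t=1ms (window 0): ALLOW
  req#3 t=2ms (window 0): DENY
  req#4 t=4ms (window 0): DENY
  req#5 t=5ms (window 1): ALLOW
  req#6 t=6ms (window 1): ALLOW
  req#7 t=7ms (window 1): DENY
  req#8 t=8ms (window 1): DENY
  req#9 t=10ms (window 2): ALLOW
  req#10 t=11ms (window 2): ALLOW
  req#11 t=12ms (window 2): DENY
  req#12 t=13ms (window 2): DENY
  req#13 t=14ms (window 2): DENY
  req#14 t=16ms (window 3): ALLOW
  req#15 t=17ms (window 3): ALLOW
  req#16 t=18ms (window 3): DENY
  req#17 t=19ms (window 3): DENY
  req#18 t=20ms (window 4): ALLOW
  req#19 t=22ms (window 4): ALLOW
  req#20 t=23ms (window 4): DENY
  req#21 t=24ms (window 4): DENY

Allowed counts by window: 2 2 2 2 2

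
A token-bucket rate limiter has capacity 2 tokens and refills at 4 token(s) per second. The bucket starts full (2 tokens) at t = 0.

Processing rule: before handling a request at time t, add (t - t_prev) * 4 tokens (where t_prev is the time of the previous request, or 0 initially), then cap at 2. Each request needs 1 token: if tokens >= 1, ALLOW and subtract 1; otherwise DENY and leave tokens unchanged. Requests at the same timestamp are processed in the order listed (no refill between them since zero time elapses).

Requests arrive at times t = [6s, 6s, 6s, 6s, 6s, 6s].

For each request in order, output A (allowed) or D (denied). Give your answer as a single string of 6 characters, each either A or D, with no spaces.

Answer: AADDDD

Derivation:
Simulating step by step:
  req#1 t=6s: ALLOW
  req#2 t=6s: ALLOW
  req#3 t=6s: DENY
  req#4 t=6s: DENY
  req#5 t=6s: DENY
  req#6 t=6s: DENY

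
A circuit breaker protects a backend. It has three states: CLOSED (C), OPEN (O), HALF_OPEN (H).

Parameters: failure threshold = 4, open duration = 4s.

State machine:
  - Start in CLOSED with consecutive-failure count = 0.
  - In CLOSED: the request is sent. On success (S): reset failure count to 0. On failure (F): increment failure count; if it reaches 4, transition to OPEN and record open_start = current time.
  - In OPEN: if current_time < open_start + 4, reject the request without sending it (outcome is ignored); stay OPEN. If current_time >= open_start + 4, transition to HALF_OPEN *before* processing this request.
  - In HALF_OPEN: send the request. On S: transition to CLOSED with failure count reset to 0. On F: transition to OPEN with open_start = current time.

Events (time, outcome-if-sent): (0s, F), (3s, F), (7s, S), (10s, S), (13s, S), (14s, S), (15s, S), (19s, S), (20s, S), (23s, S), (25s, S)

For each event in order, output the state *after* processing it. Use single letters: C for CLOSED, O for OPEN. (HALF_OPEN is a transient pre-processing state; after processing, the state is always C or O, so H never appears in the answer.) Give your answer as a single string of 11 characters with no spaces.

State after each event:
  event#1 t=0s outcome=F: state=CLOSED
  event#2 t=3s outcome=F: state=CLOSED
  event#3 t=7s outcome=S: state=CLOSED
  event#4 t=10s outcome=S: state=CLOSED
  event#5 t=13s outcome=S: state=CLOSED
  event#6 t=14s outcome=S: state=CLOSED
  event#7 t=15s outcome=S: state=CLOSED
  event#8 t=19s outcome=S: state=CLOSED
  event#9 t=20s outcome=S: state=CLOSED
  event#10 t=23s outcome=S: state=CLOSED
  event#11 t=25s outcome=S: state=CLOSED

Answer: CCCCCCCCCCC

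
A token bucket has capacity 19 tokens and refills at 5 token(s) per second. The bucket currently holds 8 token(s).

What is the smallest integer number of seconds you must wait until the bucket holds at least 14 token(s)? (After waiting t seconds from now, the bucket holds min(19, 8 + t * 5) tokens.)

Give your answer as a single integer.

Answer: 2

Derivation:
Need 8 + t * 5 >= 14, so t >= 6/5.
Smallest integer t = ceil(6/5) = 2.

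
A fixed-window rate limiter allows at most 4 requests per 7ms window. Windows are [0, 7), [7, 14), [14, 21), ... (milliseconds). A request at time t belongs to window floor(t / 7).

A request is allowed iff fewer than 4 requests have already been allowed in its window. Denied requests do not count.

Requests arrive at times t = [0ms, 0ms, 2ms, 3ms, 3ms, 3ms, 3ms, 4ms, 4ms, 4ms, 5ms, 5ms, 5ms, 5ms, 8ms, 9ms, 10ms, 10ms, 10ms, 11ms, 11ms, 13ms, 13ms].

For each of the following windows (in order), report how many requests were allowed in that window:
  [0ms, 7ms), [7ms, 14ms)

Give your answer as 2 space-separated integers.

Processing requests:
  req#1 t=0ms (window 0): ALLOW
  req#2 t=0ms (window 0): ALLOW
  req#3 t=2ms (window 0): ALLOW
  req#4 t=3ms (window 0): ALLOW
  req#5 t=3ms (window 0): DENY
  req#6 t=3ms (window 0): DENY
  req#7 t=3ms (window 0): DENY
  req#8 t=4ms (window 0): DENY
  req#9 t=4ms (window 0): DENY
  req#10 t=4ms (window 0): DENY
  req#11 t=5ms (window 0): DENY
  req#12 t=5ms (window 0): DENY
  req#13 t=5ms (window 0): DENY
  req#14 t=5ms (window 0): DENY
  req#15 t=8ms (window 1): ALLOW
  req#16 t=9ms (window 1): ALLOW
  req#17 t=10ms (window 1): ALLOW
  req#18 t=10ms (window 1): ALLOW
  req#19 t=10ms (window 1): DENY
  req#20 t=11ms (window 1): DENY
  req#21 t=11ms (window 1): DENY
  req#22 t=13ms (window 1): DENY
  req#23 t=13ms (window 1): DENY

Allowed counts by window: 4 4

Answer: 4 4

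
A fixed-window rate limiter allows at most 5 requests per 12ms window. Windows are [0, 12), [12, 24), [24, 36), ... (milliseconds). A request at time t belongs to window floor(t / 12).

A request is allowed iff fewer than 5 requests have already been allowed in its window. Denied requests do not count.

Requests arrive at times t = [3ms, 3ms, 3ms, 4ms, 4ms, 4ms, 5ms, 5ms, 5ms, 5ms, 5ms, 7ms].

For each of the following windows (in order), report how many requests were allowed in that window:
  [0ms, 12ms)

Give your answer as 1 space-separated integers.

Answer: 5

Derivation:
Processing requests:
  req#1 t=3ms (window 0): ALLOW
  req#2 t=3ms (window 0): ALLOW
  req#3 t=3ms (window 0): ALLOW
  req#4 t=4ms (window 0): ALLOW
  req#5 t=4ms (window 0): ALLOW
  req#6 t=4ms (window 0): DENY
  req#7 t=5ms (window 0): DENY
  req#8 t=5ms (window 0): DENY
  req#9 t=5ms (window 0): DENY
  req#10 t=5ms (window 0): DENY
  req#11 t=5ms (window 0): DENY
  req#12 t=7ms (window 0): DENY

Allowed counts by window: 5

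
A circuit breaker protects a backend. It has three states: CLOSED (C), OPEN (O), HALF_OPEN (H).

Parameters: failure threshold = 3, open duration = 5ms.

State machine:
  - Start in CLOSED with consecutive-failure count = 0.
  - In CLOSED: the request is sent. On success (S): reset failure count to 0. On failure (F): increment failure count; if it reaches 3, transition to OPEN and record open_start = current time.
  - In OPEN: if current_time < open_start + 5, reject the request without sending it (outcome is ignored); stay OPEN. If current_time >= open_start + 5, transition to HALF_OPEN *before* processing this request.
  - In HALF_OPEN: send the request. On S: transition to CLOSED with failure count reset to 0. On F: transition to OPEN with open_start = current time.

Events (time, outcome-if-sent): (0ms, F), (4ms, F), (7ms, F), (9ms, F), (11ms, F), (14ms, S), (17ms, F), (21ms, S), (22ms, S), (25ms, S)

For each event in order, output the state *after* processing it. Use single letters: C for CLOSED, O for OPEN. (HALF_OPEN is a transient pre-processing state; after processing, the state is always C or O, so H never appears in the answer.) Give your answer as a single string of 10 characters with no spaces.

Answer: CCOOOCCCCC

Derivation:
State after each event:
  event#1 t=0ms outcome=F: state=CLOSED
  event#2 t=4ms outcome=F: state=CLOSED
  event#3 t=7ms outcome=F: state=OPEN
  event#4 t=9ms outcome=F: state=OPEN
  event#5 t=11ms outcome=F: state=OPEN
  event#6 t=14ms outcome=S: state=CLOSED
  event#7 t=17ms outcome=F: state=CLOSED
  event#8 t=21ms outcome=S: state=CLOSED
  event#9 t=22ms outcome=S: state=CLOSED
  event#10 t=25ms outcome=S: state=CLOSED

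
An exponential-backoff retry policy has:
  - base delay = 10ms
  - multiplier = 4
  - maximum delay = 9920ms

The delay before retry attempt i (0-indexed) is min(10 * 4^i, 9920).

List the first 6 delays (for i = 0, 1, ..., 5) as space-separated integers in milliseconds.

Answer: 10 40 160 640 2560 9920

Derivation:
Computing each delay:
  i=0: min(10*4^0, 9920) = 10
  i=1: min(10*4^1, 9920) = 40
  i=2: min(10*4^2, 9920) = 160
  i=3: min(10*4^3, 9920) = 640
  i=4: min(10*4^4, 9920) = 2560
  i=5: min(10*4^5, 9920) = 9920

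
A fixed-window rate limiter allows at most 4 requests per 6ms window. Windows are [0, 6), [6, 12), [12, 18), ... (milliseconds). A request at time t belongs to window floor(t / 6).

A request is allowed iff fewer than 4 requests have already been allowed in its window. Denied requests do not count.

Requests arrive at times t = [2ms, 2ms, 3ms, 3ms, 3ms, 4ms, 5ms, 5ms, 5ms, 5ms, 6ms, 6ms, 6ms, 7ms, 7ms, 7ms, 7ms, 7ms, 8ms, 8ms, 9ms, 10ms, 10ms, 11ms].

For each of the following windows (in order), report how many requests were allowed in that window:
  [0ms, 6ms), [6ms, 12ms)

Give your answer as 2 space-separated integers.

Answer: 4 4

Derivation:
Processing requests:
  req#1 t=2ms (window 0): ALLOW
  req#2 t=2ms (window 0): ALLOW
  req#3 t=3ms (window 0): ALLOW
  req#4 t=3ms (window 0): ALLOW
  req#5 t=3ms (window 0): DENY
  req#6 t=4ms (window 0): DENY
  req#7 t=5ms (window 0): DENY
  req#8 t=5ms (window 0): DENY
  req#9 t=5ms (window 0): DENY
  req#10 t=5ms (window 0): DENY
  req#11 t=6ms (window 1): ALLOW
  req#12 t=6ms (window 1): ALLOW
  req#13 t=6ms (window 1): ALLOW
  req#14 t=7ms (window 1): ALLOW
  req#15 t=7ms (window 1): DENY
  req#16 t=7ms (window 1): DENY
  req#17 t=7ms (window 1): DENY
  req#18 t=7ms (window 1): DENY
  req#19 t=8ms (window 1): DENY
  req#20 t=8ms (window 1): DENY
  req#21 t=9ms (window 1): DENY
  req#22 t=10ms (window 1): DENY
  req#23 t=10ms (window 1): DENY
  req#24 t=11ms (window 1): DENY

Allowed counts by window: 4 4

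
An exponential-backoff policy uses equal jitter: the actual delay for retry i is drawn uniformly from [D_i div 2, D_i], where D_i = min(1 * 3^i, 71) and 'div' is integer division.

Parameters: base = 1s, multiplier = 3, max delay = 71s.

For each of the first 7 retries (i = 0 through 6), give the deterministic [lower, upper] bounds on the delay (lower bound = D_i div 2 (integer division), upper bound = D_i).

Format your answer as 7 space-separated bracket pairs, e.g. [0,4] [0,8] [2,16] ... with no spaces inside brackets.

Answer: [0,1] [1,3] [4,9] [13,27] [35,71] [35,71] [35,71]

Derivation:
Computing bounds per retry:
  i=0: D_i=min(1*3^0,71)=1, bounds=[0,1]
  i=1: D_i=min(1*3^1,71)=3, bounds=[1,3]
  i=2: D_i=min(1*3^2,71)=9, bounds=[4,9]
  i=3: D_i=min(1*3^3,71)=27, bounds=[13,27]
  i=4: D_i=min(1*3^4,71)=71, bounds=[35,71]
  i=5: D_i=min(1*3^5,71)=71, bounds=[35,71]
  i=6: D_i=min(1*3^6,71)=71, bounds=[35,71]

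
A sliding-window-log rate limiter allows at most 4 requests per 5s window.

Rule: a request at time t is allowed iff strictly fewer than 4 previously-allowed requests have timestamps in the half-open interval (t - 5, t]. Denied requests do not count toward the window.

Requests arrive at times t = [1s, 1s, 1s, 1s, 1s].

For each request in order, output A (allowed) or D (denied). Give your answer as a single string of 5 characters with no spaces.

Answer: AAAAD

Derivation:
Tracking allowed requests in the window:
  req#1 t=1s: ALLOW
  req#2 t=1s: ALLOW
  req#3 t=1s: ALLOW
  req#4 t=1s: ALLOW
  req#5 t=1s: DENY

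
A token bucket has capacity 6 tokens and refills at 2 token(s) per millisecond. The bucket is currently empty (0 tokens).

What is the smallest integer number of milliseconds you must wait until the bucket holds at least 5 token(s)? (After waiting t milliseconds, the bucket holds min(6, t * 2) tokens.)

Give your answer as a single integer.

Need t * 2 >= 5, so t >= 5/2.
Smallest integer t = ceil(5/2) = 3.

Answer: 3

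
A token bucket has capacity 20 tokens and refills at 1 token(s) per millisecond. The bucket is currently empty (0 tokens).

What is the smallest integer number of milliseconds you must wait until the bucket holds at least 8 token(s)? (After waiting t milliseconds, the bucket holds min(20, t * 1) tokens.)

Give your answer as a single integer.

Answer: 8

Derivation:
Need t * 1 >= 8, so t >= 8/1.
Smallest integer t = ceil(8/1) = 8.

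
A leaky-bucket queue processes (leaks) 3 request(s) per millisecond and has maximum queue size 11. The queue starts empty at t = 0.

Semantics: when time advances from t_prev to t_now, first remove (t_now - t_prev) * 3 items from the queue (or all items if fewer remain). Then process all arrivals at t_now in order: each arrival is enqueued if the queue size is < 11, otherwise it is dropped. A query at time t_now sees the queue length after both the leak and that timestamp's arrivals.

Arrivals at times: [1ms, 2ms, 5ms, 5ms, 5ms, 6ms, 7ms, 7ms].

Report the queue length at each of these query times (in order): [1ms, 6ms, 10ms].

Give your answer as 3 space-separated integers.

Answer: 1 1 0

Derivation:
Queue lengths at query times:
  query t=1ms: backlog = 1
  query t=6ms: backlog = 1
  query t=10ms: backlog = 0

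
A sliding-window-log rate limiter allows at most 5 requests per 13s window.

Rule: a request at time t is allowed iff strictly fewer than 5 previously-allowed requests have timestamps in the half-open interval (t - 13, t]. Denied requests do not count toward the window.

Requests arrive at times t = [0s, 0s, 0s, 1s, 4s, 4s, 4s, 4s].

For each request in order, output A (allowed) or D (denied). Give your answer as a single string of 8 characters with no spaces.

Answer: AAAAADDD

Derivation:
Tracking allowed requests in the window:
  req#1 t=0s: ALLOW
  req#2 t=0s: ALLOW
  req#3 t=0s: ALLOW
  req#4 t=1s: ALLOW
  req#5 t=4s: ALLOW
  req#6 t=4s: DENY
  req#7 t=4s: DENY
  req#8 t=4s: DENY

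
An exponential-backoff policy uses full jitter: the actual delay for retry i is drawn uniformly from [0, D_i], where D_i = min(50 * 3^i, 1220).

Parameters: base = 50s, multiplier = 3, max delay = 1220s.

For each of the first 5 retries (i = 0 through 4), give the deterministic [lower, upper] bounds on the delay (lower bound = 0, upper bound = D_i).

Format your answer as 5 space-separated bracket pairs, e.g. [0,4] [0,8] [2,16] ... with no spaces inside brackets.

Answer: [0,50] [0,150] [0,450] [0,1220] [0,1220]

Derivation:
Computing bounds per retry:
  i=0: D_i=min(50*3^0,1220)=50, bounds=[0,50]
  i=1: D_i=min(50*3^1,1220)=150, bounds=[0,150]
  i=2: D_i=min(50*3^2,1220)=450, bounds=[0,450]
  i=3: D_i=min(50*3^3,1220)=1220, bounds=[0,1220]
  i=4: D_i=min(50*3^4,1220)=1220, bounds=[0,1220]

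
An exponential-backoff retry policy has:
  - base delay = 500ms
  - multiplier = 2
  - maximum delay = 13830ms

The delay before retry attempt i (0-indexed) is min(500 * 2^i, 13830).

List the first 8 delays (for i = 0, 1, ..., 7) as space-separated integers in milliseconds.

Computing each delay:
  i=0: min(500*2^0, 13830) = 500
  i=1: min(500*2^1, 13830) = 1000
  i=2: min(500*2^2, 13830) = 2000
  i=3: min(500*2^3, 13830) = 4000
  i=4: min(500*2^4, 13830) = 8000
  i=5: min(500*2^5, 13830) = 13830
  i=6: min(500*2^6, 13830) = 13830
  i=7: min(500*2^7, 13830) = 13830

Answer: 500 1000 2000 4000 8000 13830 13830 13830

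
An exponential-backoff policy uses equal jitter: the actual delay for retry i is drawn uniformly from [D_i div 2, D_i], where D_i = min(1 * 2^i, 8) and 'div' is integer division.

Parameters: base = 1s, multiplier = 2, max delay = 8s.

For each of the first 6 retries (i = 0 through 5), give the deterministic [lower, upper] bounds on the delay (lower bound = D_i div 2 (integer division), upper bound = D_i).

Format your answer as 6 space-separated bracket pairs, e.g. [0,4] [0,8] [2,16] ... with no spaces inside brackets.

Computing bounds per retry:
  i=0: D_i=min(1*2^0,8)=1, bounds=[0,1]
  i=1: D_i=min(1*2^1,8)=2, bounds=[1,2]
  i=2: D_i=min(1*2^2,8)=4, bounds=[2,4]
  i=3: D_i=min(1*2^3,8)=8, bounds=[4,8]
  i=4: D_i=min(1*2^4,8)=8, bounds=[4,8]
  i=5: D_i=min(1*2^5,8)=8, bounds=[4,8]

Answer: [0,1] [1,2] [2,4] [4,8] [4,8] [4,8]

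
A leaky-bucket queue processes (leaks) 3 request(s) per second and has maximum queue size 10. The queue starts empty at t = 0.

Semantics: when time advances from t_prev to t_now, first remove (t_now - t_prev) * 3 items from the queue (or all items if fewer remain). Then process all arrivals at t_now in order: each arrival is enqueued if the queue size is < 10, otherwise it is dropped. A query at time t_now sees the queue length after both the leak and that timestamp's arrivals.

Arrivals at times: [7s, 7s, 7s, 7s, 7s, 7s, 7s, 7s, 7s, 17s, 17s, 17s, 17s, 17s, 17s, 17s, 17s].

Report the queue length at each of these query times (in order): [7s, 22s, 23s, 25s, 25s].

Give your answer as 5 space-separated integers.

Answer: 9 0 0 0 0

Derivation:
Queue lengths at query times:
  query t=7s: backlog = 9
  query t=22s: backlog = 0
  query t=23s: backlog = 0
  query t=25s: backlog = 0
  query t=25s: backlog = 0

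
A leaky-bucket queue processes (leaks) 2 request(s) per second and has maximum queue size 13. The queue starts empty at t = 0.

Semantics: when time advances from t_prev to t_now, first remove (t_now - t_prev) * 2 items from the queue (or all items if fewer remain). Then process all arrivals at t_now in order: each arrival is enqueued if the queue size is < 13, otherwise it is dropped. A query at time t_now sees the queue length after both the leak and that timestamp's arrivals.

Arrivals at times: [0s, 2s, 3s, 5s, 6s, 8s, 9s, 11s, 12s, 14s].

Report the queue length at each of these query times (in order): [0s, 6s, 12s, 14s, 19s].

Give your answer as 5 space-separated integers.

Answer: 1 1 1 1 0

Derivation:
Queue lengths at query times:
  query t=0s: backlog = 1
  query t=6s: backlog = 1
  query t=12s: backlog = 1
  query t=14s: backlog = 1
  query t=19s: backlog = 0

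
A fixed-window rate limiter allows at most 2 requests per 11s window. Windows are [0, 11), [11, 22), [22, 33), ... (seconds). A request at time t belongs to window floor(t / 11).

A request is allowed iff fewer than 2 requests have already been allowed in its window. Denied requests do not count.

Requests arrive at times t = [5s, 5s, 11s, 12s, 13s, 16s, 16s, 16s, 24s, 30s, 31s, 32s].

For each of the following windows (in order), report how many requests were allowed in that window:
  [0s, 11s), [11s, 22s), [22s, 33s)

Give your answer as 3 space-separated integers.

Processing requests:
  req#1 t=5s (window 0): ALLOW
  req#2 t=5s (window 0): ALLOW
  req#3 t=11s (window 1): ALLOW
  req#4 t=12s (window 1): ALLOW
  req#5 t=13s (window 1): DENY
  req#6 t=16s (window 1): DENY
  req#7 t=16s (window 1): DENY
  req#8 t=16s (window 1): DENY
  req#9 t=24s (window 2): ALLOW
  req#10 t=30s (window 2): ALLOW
  req#11 t=31s (window 2): DENY
  req#12 t=32s (window 2): DENY

Allowed counts by window: 2 2 2

Answer: 2 2 2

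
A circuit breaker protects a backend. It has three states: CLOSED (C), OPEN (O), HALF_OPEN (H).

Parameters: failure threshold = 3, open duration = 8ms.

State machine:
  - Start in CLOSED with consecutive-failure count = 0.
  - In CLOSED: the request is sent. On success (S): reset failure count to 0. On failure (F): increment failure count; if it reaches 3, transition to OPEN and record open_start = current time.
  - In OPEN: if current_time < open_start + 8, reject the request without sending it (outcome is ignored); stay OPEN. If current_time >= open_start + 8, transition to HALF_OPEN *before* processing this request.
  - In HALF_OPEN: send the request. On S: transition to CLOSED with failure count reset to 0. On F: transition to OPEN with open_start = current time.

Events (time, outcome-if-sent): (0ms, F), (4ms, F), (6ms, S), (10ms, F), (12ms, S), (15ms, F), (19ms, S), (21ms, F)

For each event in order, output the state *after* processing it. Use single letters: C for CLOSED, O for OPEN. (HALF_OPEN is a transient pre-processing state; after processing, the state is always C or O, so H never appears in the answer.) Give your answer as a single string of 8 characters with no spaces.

State after each event:
  event#1 t=0ms outcome=F: state=CLOSED
  event#2 t=4ms outcome=F: state=CLOSED
  event#3 t=6ms outcome=S: state=CLOSED
  event#4 t=10ms outcome=F: state=CLOSED
  event#5 t=12ms outcome=S: state=CLOSED
  event#6 t=15ms outcome=F: state=CLOSED
  event#7 t=19ms outcome=S: state=CLOSED
  event#8 t=21ms outcome=F: state=CLOSED

Answer: CCCCCCCC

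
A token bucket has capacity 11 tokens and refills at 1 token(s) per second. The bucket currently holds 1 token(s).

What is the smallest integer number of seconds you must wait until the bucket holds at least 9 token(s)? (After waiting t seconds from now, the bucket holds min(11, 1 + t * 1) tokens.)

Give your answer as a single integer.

Need 1 + t * 1 >= 9, so t >= 8/1.
Smallest integer t = ceil(8/1) = 8.

Answer: 8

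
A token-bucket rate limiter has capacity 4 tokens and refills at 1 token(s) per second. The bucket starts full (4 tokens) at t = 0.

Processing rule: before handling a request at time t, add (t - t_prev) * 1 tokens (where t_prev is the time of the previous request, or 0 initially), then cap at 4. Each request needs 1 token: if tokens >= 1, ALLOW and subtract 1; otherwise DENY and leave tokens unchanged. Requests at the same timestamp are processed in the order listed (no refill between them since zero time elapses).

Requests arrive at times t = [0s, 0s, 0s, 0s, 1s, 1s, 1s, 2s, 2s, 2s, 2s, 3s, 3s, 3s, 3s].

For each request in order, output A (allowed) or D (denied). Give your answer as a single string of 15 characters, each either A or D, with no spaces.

Answer: AAAAADDADDDADDD

Derivation:
Simulating step by step:
  req#1 t=0s: ALLOW
  req#2 t=0s: ALLOW
  req#3 t=0s: ALLOW
  req#4 t=0s: ALLOW
  req#5 t=1s: ALLOW
  req#6 t=1s: DENY
  req#7 t=1s: DENY
  req#8 t=2s: ALLOW
  req#9 t=2s: DENY
  req#10 t=2s: DENY
  req#11 t=2s: DENY
  req#12 t=3s: ALLOW
  req#13 t=3s: DENY
  req#14 t=3s: DENY
  req#15 t=3s: DENY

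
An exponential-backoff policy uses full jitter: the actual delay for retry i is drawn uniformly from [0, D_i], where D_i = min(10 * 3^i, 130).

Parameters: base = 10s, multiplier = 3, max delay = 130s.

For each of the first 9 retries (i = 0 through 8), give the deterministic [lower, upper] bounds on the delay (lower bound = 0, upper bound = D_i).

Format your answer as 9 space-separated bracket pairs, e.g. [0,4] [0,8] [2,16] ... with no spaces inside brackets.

Answer: [0,10] [0,30] [0,90] [0,130] [0,130] [0,130] [0,130] [0,130] [0,130]

Derivation:
Computing bounds per retry:
  i=0: D_i=min(10*3^0,130)=10, bounds=[0,10]
  i=1: D_i=min(10*3^1,130)=30, bounds=[0,30]
  i=2: D_i=min(10*3^2,130)=90, bounds=[0,90]
  i=3: D_i=min(10*3^3,130)=130, bounds=[0,130]
  i=4: D_i=min(10*3^4,130)=130, bounds=[0,130]
  i=5: D_i=min(10*3^5,130)=130, bounds=[0,130]
  i=6: D_i=min(10*3^6,130)=130, bounds=[0,130]
  i=7: D_i=min(10*3^7,130)=130, bounds=[0,130]
  i=8: D_i=min(10*3^8,130)=130, bounds=[0,130]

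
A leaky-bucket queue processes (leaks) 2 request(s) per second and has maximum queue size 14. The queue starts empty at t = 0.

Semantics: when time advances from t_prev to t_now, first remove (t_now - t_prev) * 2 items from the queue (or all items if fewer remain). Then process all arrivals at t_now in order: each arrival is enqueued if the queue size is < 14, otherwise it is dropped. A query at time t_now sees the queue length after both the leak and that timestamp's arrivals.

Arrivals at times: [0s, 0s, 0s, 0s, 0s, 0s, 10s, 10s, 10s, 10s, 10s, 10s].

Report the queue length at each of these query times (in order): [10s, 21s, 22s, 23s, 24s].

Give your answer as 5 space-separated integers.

Queue lengths at query times:
  query t=10s: backlog = 6
  query t=21s: backlog = 0
  query t=22s: backlog = 0
  query t=23s: backlog = 0
  query t=24s: backlog = 0

Answer: 6 0 0 0 0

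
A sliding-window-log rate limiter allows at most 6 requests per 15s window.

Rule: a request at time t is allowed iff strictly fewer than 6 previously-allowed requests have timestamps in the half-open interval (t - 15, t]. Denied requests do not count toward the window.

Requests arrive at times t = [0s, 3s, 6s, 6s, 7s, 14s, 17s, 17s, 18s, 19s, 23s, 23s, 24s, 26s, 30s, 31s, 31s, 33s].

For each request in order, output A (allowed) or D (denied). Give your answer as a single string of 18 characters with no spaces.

Answer: AAAAAAADADAAADADDA

Derivation:
Tracking allowed requests in the window:
  req#1 t=0s: ALLOW
  req#2 t=3s: ALLOW
  req#3 t=6s: ALLOW
  req#4 t=6s: ALLOW
  req#5 t=7s: ALLOW
  req#6 t=14s: ALLOW
  req#7 t=17s: ALLOW
  req#8 t=17s: DENY
  req#9 t=18s: ALLOW
  req#10 t=19s: DENY
  req#11 t=23s: ALLOW
  req#12 t=23s: ALLOW
  req#13 t=24s: ALLOW
  req#14 t=26s: DENY
  req#15 t=30s: ALLOW
  req#16 t=31s: DENY
  req#17 t=31s: DENY
  req#18 t=33s: ALLOW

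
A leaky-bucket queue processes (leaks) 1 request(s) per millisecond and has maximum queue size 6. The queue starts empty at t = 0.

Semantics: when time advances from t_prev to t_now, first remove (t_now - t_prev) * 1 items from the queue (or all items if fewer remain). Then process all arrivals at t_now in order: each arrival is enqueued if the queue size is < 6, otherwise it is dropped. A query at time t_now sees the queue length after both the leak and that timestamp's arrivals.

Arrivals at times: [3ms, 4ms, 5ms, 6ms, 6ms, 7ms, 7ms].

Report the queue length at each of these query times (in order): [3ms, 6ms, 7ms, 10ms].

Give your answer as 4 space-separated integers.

Answer: 1 2 3 0

Derivation:
Queue lengths at query times:
  query t=3ms: backlog = 1
  query t=6ms: backlog = 2
  query t=7ms: backlog = 3
  query t=10ms: backlog = 0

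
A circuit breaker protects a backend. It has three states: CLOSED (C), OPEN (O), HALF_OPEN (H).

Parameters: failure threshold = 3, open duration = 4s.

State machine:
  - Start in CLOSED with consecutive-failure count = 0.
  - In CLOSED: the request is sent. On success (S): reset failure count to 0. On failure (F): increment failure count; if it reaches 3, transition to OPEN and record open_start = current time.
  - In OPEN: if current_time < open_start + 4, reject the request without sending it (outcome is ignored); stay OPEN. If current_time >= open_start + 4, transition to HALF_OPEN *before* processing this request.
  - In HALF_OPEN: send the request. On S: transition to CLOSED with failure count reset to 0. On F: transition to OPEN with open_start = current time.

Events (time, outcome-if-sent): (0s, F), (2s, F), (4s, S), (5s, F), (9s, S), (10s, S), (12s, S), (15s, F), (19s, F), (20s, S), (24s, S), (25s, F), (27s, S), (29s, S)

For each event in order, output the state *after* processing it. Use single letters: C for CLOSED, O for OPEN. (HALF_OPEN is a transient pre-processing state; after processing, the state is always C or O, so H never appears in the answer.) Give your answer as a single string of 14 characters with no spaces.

Answer: CCCCCCCCCCCCCC

Derivation:
State after each event:
  event#1 t=0s outcome=F: state=CLOSED
  event#2 t=2s outcome=F: state=CLOSED
  event#3 t=4s outcome=S: state=CLOSED
  event#4 t=5s outcome=F: state=CLOSED
  event#5 t=9s outcome=S: state=CLOSED
  event#6 t=10s outcome=S: state=CLOSED
  event#7 t=12s outcome=S: state=CLOSED
  event#8 t=15s outcome=F: state=CLOSED
  event#9 t=19s outcome=F: state=CLOSED
  event#10 t=20s outcome=S: state=CLOSED
  event#11 t=24s outcome=S: state=CLOSED
  event#12 t=25s outcome=F: state=CLOSED
  event#13 t=27s outcome=S: state=CLOSED
  event#14 t=29s outcome=S: state=CLOSED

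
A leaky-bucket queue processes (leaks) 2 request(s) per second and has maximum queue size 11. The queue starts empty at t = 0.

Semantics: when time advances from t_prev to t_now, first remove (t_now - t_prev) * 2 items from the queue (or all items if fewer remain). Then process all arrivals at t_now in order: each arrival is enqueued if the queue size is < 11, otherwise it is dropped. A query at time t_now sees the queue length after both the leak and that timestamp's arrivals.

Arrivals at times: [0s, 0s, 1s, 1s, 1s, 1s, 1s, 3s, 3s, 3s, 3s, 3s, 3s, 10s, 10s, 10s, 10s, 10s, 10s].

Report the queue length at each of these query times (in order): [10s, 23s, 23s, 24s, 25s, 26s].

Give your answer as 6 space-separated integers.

Queue lengths at query times:
  query t=10s: backlog = 6
  query t=23s: backlog = 0
  query t=23s: backlog = 0
  query t=24s: backlog = 0
  query t=25s: backlog = 0
  query t=26s: backlog = 0

Answer: 6 0 0 0 0 0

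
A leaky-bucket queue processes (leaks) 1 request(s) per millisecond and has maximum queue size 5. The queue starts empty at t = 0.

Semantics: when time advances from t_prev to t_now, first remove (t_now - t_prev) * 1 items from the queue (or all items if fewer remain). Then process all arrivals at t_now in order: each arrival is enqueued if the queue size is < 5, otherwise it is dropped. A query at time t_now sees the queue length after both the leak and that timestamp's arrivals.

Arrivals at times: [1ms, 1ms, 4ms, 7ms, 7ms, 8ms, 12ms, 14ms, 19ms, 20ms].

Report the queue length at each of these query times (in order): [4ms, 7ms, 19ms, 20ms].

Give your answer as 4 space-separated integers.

Queue lengths at query times:
  query t=4ms: backlog = 1
  query t=7ms: backlog = 2
  query t=19ms: backlog = 1
  query t=20ms: backlog = 1

Answer: 1 2 1 1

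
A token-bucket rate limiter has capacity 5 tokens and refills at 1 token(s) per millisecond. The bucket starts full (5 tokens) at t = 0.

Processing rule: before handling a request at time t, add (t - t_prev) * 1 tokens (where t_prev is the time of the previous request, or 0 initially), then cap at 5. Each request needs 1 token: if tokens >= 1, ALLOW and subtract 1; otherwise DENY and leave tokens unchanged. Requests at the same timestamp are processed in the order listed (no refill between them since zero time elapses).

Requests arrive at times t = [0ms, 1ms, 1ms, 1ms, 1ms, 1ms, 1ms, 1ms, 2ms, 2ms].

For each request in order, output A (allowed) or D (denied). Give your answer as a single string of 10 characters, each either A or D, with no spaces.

Simulating step by step:
  req#1 t=0ms: ALLOW
  req#2 t=1ms: ALLOW
  req#3 t=1ms: ALLOW
  req#4 t=1ms: ALLOW
  req#5 t=1ms: ALLOW
  req#6 t=1ms: ALLOW
  req#7 t=1ms: DENY
  req#8 t=1ms: DENY
  req#9 t=2ms: ALLOW
  req#10 t=2ms: DENY

Answer: AAAAAADDAD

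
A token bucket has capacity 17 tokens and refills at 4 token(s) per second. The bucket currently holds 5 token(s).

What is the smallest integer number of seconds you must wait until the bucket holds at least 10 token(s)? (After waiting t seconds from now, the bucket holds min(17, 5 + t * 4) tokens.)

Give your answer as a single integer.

Need 5 + t * 4 >= 10, so t >= 5/4.
Smallest integer t = ceil(5/4) = 2.

Answer: 2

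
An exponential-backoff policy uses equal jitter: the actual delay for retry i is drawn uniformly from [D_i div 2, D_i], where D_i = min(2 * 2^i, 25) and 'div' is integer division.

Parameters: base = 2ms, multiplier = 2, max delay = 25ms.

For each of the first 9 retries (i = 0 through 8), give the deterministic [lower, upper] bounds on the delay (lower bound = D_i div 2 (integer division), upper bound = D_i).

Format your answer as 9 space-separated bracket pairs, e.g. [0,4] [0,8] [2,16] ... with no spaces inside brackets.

Answer: [1,2] [2,4] [4,8] [8,16] [12,25] [12,25] [12,25] [12,25] [12,25]

Derivation:
Computing bounds per retry:
  i=0: D_i=min(2*2^0,25)=2, bounds=[1,2]
  i=1: D_i=min(2*2^1,25)=4, bounds=[2,4]
  i=2: D_i=min(2*2^2,25)=8, bounds=[4,8]
  i=3: D_i=min(2*2^3,25)=16, bounds=[8,16]
  i=4: D_i=min(2*2^4,25)=25, bounds=[12,25]
  i=5: D_i=min(2*2^5,25)=25, bounds=[12,25]
  i=6: D_i=min(2*2^6,25)=25, bounds=[12,25]
  i=7: D_i=min(2*2^7,25)=25, bounds=[12,25]
  i=8: D_i=min(2*2^8,25)=25, bounds=[12,25]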